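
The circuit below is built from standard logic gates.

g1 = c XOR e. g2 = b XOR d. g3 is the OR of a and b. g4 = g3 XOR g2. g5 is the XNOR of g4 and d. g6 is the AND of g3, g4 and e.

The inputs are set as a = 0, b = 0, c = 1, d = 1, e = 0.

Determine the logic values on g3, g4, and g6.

g2 = b XOR d = 0 XOR 1 = 1
g3 = a OR b = 0 OR 0 = 0
g4 = g3 XOR g2 = 0 XOR 1 = 1
g6 = g3 AND g4 AND e = 0 AND 1 AND 0 = 0

g3 = 0, g4 = 1, g6 = 0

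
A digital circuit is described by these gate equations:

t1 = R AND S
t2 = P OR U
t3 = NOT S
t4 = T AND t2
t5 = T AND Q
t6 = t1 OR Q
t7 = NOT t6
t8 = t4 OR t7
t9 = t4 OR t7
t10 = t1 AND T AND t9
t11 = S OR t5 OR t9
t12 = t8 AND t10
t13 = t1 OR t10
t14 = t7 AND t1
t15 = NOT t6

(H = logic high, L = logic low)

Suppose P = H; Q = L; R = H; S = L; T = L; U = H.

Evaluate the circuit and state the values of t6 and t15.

t1 = R AND S = H AND L = L
t6 = t1 OR Q = L OR L = L
t15 = NOT t6 = NOT L = H

t6 = L, t15 = H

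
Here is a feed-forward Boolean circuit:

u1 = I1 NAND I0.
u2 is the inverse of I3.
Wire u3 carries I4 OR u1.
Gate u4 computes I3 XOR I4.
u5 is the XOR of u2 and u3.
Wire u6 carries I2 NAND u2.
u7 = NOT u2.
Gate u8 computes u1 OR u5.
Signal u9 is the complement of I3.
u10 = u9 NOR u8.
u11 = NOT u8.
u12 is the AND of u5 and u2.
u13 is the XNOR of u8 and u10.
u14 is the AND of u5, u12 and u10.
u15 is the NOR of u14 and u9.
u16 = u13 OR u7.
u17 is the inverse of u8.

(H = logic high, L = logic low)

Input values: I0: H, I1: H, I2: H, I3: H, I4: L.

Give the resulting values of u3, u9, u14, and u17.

u3 = L  u9 = L  u14 = L  u17 = H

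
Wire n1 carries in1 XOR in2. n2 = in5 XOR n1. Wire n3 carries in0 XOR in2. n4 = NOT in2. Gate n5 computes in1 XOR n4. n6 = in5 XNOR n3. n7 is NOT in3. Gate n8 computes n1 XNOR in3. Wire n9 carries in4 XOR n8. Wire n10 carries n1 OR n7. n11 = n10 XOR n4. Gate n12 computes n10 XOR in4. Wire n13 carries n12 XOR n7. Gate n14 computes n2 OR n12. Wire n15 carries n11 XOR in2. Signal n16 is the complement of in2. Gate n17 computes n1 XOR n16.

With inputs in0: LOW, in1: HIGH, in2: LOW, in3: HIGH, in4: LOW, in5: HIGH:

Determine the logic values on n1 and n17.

n1 = HIGH, n17 = LOW

n1 = in1 XOR in2 = HIGH XOR LOW = HIGH
n16 = NOT in2 = NOT LOW = HIGH
n17 = n1 XOR n16 = HIGH XOR HIGH = LOW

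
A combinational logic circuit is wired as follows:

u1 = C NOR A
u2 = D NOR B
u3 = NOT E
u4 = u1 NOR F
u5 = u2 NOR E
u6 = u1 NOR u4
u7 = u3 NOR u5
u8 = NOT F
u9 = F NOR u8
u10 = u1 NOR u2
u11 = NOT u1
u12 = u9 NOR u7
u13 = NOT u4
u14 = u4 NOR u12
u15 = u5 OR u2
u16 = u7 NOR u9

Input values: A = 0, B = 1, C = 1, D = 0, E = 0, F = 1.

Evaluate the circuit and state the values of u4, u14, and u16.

u4 = 0; u14 = 0; u16 = 1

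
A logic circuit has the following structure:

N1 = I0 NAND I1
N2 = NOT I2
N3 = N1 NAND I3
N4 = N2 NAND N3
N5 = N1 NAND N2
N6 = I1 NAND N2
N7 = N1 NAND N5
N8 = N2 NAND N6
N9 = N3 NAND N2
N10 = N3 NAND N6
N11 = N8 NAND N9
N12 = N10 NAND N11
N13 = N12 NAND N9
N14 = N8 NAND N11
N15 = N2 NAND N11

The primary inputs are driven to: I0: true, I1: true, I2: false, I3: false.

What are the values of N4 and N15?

N4 = false  N15 = false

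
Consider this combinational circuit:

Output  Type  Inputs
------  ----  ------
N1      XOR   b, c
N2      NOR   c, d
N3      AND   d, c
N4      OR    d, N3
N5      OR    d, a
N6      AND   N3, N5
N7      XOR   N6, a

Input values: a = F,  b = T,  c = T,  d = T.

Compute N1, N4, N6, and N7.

N1 = F, N4 = T, N6 = T, N7 = T

N1 = b XOR c = T XOR T = F
N3 = d AND c = T AND T = T
N4 = d OR N3 = T OR T = T
N5 = d OR a = T OR F = T
N6 = N3 AND N5 = T AND T = T
N7 = N6 XOR a = T XOR F = T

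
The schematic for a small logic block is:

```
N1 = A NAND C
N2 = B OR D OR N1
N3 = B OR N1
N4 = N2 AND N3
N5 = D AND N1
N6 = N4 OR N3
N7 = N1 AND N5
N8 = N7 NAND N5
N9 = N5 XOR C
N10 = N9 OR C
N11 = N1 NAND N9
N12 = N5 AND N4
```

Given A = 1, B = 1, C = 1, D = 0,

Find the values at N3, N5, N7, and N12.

N3 = 1; N5 = 0; N7 = 0; N12 = 0

N1 = A NAND C = 1 NAND 1 = 0
N2 = B OR D OR N1 = 1 OR 0 OR 0 = 1
N3 = B OR N1 = 1 OR 0 = 1
N4 = N2 AND N3 = 1 AND 1 = 1
N5 = D AND N1 = 0 AND 0 = 0
N7 = N1 AND N5 = 0 AND 0 = 0
N12 = N5 AND N4 = 0 AND 1 = 0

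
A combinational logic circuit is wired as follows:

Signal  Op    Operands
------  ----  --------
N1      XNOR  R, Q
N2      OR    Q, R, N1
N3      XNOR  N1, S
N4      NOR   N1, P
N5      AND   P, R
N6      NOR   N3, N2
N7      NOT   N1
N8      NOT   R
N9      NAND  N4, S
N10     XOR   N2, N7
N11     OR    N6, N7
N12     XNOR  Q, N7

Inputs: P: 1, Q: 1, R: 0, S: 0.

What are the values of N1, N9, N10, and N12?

N1 = 0; N9 = 1; N10 = 0; N12 = 1

N1 = R XNOR Q = 0 XNOR 1 = 0
N2 = Q OR R OR N1 = 1 OR 0 OR 0 = 1
N4 = N1 NOR P = 0 NOR 1 = 0
N7 = NOT N1 = NOT 0 = 1
N9 = N4 NAND S = 0 NAND 0 = 1
N10 = N2 XOR N7 = 1 XOR 1 = 0
N12 = Q XNOR N7 = 1 XNOR 1 = 1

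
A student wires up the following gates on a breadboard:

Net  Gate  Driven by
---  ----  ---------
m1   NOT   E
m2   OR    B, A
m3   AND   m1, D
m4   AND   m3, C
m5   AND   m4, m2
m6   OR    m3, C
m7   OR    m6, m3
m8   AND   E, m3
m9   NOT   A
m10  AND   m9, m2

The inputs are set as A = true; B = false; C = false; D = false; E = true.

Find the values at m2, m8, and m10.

m2 = true, m8 = false, m10 = false

m1 = NOT E = NOT true = false
m2 = B OR A = false OR true = true
m3 = m1 AND D = false AND false = false
m8 = E AND m3 = true AND false = false
m9 = NOT A = NOT true = false
m10 = m9 AND m2 = false AND true = false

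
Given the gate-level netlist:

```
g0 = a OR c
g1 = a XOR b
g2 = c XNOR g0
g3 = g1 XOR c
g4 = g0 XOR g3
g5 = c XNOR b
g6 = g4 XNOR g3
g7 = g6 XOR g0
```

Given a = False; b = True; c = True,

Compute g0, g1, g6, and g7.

g0 = a OR c = False OR True = True
g1 = a XOR b = False XOR True = True
g3 = g1 XOR c = True XOR True = False
g4 = g0 XOR g3 = True XOR False = True
g6 = g4 XNOR g3 = True XNOR False = False
g7 = g6 XOR g0 = False XOR True = True

g0 = True, g1 = True, g6 = False, g7 = True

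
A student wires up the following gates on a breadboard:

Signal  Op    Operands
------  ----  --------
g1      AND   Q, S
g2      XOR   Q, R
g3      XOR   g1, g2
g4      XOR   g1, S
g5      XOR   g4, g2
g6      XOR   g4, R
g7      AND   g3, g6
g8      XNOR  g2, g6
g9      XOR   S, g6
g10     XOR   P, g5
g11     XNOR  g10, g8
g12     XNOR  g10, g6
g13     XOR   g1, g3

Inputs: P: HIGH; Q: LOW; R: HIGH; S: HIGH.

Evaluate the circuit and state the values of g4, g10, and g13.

g1 = Q AND S = LOW AND HIGH = LOW
g2 = Q XOR R = LOW XOR HIGH = HIGH
g3 = g1 XOR g2 = LOW XOR HIGH = HIGH
g4 = g1 XOR S = LOW XOR HIGH = HIGH
g5 = g4 XOR g2 = HIGH XOR HIGH = LOW
g10 = P XOR g5 = HIGH XOR LOW = HIGH
g13 = g1 XOR g3 = LOW XOR HIGH = HIGH

g4 = HIGH, g10 = HIGH, g13 = HIGH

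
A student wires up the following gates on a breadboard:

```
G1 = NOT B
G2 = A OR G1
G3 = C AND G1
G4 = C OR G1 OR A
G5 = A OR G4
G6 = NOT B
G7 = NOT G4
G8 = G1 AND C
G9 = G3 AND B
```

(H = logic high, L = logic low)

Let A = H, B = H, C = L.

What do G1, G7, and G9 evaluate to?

G1 = L, G7 = L, G9 = L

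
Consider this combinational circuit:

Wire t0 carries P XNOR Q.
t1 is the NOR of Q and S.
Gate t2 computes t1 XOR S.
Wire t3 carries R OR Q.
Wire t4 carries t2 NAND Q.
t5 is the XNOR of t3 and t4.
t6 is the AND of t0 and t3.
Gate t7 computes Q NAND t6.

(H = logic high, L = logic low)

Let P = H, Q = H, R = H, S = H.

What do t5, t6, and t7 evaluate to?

t5 = L  t6 = H  t7 = L

t0 = P XNOR Q = H XNOR H = H
t1 = Q NOR S = H NOR H = L
t2 = t1 XOR S = L XOR H = H
t3 = R OR Q = H OR H = H
t4 = t2 NAND Q = H NAND H = L
t5 = t3 XNOR t4 = H XNOR L = L
t6 = t0 AND t3 = H AND H = H
t7 = Q NAND t6 = H NAND H = L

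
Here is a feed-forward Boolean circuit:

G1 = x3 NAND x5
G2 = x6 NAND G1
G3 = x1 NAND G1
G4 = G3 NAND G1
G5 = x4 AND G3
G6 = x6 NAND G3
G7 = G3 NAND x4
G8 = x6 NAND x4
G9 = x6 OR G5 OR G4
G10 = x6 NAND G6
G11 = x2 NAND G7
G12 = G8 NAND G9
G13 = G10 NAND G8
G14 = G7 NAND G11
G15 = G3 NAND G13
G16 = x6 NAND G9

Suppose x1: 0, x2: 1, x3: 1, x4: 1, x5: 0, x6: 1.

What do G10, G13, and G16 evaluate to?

G1 = x3 NAND x5 = 1 NAND 0 = 1
G3 = x1 NAND G1 = 0 NAND 1 = 1
G4 = G3 NAND G1 = 1 NAND 1 = 0
G5 = x4 AND G3 = 1 AND 1 = 1
G6 = x6 NAND G3 = 1 NAND 1 = 0
G8 = x6 NAND x4 = 1 NAND 1 = 0
G9 = x6 OR G5 OR G4 = 1 OR 1 OR 0 = 1
G10 = x6 NAND G6 = 1 NAND 0 = 1
G13 = G10 NAND G8 = 1 NAND 0 = 1
G16 = x6 NAND G9 = 1 NAND 1 = 0

G10 = 1, G13 = 1, G16 = 0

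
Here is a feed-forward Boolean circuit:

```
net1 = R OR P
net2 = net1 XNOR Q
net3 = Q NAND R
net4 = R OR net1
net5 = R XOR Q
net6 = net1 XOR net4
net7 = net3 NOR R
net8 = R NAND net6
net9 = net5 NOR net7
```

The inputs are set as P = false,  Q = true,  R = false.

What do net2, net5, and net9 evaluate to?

net2 = false, net5 = true, net9 = false

net1 = R OR P = false OR false = false
net2 = net1 XNOR Q = false XNOR true = false
net3 = Q NAND R = true NAND false = true
net5 = R XOR Q = false XOR true = true
net7 = net3 NOR R = true NOR false = false
net9 = net5 NOR net7 = true NOR false = false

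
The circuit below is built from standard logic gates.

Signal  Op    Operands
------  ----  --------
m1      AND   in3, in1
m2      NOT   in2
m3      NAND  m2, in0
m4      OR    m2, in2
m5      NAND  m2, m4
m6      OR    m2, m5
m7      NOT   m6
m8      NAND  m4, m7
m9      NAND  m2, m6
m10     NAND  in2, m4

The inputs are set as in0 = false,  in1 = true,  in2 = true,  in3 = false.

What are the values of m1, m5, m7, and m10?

m1 = false, m5 = true, m7 = false, m10 = false

m1 = in3 AND in1 = false AND true = false
m2 = NOT in2 = NOT true = false
m4 = m2 OR in2 = false OR true = true
m5 = m2 NAND m4 = false NAND true = true
m6 = m2 OR m5 = false OR true = true
m7 = NOT m6 = NOT true = false
m10 = in2 NAND m4 = true NAND true = false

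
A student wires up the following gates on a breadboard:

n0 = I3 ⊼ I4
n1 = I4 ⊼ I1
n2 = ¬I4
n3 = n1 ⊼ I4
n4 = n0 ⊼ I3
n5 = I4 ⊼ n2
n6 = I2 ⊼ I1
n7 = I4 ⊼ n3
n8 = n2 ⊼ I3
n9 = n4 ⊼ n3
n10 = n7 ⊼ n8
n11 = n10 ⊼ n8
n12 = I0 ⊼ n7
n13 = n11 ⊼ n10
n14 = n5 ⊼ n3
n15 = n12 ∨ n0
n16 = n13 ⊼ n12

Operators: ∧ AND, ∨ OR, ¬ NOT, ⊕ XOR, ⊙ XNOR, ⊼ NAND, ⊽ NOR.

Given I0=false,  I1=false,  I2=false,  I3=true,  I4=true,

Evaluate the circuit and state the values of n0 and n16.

n0 = false; n16 = false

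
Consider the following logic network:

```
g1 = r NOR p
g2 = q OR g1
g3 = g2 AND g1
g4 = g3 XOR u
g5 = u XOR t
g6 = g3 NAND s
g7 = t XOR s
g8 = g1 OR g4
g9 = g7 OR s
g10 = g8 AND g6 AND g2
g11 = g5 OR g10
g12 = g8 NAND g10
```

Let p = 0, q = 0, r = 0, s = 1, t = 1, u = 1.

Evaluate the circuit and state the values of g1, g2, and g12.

g1 = 1; g2 = 1; g12 = 1

g1 = r NOR p = 0 NOR 0 = 1
g2 = q OR g1 = 0 OR 1 = 1
g3 = g2 AND g1 = 1 AND 1 = 1
g4 = g3 XOR u = 1 XOR 1 = 0
g6 = g3 NAND s = 1 NAND 1 = 0
g8 = g1 OR g4 = 1 OR 0 = 1
g10 = g8 AND g6 AND g2 = 1 AND 0 AND 1 = 0
g12 = g8 NAND g10 = 1 NAND 0 = 1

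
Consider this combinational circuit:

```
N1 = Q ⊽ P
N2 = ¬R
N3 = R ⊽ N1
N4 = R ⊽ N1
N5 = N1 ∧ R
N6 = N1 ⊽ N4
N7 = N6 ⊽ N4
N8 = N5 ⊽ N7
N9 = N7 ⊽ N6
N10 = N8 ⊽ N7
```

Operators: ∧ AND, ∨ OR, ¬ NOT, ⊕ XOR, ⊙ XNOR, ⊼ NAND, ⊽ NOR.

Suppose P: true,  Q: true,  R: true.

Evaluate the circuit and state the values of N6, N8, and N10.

N6 = true  N8 = true  N10 = false

N1 = Q NOR P = true NOR true = false
N4 = R NOR N1 = true NOR false = false
N5 = N1 AND R = false AND true = false
N6 = N1 NOR N4 = false NOR false = true
N7 = N6 NOR N4 = true NOR false = false
N8 = N5 NOR N7 = false NOR false = true
N10 = N8 NOR N7 = true NOR false = false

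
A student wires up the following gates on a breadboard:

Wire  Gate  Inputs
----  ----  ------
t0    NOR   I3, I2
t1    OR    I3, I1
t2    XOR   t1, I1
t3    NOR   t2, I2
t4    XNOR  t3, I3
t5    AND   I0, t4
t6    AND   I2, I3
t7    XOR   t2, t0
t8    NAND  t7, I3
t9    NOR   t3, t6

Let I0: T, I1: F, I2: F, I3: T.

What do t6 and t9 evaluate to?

t6 = F  t9 = T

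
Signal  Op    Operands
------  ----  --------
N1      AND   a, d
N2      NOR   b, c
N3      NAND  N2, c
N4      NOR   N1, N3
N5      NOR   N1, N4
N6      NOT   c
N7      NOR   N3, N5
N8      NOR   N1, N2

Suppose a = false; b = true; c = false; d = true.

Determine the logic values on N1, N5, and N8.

N1 = a AND d = false AND true = false
N2 = b NOR c = true NOR false = false
N3 = N2 NAND c = false NAND false = true
N4 = N1 NOR N3 = false NOR true = false
N5 = N1 NOR N4 = false NOR false = true
N8 = N1 NOR N2 = false NOR false = true

N1 = false; N5 = true; N8 = true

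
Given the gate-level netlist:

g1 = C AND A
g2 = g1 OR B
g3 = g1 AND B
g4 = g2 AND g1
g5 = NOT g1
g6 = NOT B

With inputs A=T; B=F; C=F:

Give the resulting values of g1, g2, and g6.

g1 = C AND A = F AND T = F
g2 = g1 OR B = F OR F = F
g6 = NOT B = NOT F = T

g1 = F, g2 = F, g6 = T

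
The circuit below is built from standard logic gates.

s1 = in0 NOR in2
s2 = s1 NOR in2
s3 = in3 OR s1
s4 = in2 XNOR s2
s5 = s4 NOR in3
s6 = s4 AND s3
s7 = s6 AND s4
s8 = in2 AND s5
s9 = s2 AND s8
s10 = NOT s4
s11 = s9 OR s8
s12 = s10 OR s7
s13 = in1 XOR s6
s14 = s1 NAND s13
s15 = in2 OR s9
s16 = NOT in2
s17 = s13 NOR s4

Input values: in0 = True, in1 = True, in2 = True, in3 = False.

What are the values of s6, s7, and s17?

s1 = in0 NOR in2 = True NOR True = False
s2 = s1 NOR in2 = False NOR True = False
s3 = in3 OR s1 = False OR False = False
s4 = in2 XNOR s2 = True XNOR False = False
s6 = s4 AND s3 = False AND False = False
s7 = s6 AND s4 = False AND False = False
s13 = in1 XOR s6 = True XOR False = True
s17 = s13 NOR s4 = True NOR False = False

s6 = False  s7 = False  s17 = False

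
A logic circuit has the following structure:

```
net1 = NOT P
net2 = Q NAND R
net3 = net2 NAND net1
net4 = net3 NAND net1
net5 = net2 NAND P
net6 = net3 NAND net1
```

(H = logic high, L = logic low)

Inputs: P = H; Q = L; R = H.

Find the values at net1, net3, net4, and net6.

net1 = L; net3 = H; net4 = H; net6 = H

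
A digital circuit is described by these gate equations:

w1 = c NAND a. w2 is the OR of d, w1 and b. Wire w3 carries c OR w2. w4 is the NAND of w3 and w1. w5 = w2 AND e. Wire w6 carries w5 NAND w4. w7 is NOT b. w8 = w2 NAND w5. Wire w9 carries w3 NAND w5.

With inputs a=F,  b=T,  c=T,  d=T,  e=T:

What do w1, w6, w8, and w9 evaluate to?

w1 = T; w6 = T; w8 = F; w9 = F

w1 = c NAND a = T NAND F = T
w2 = d OR w1 OR b = T OR T OR T = T
w3 = c OR w2 = T OR T = T
w4 = w3 NAND w1 = T NAND T = F
w5 = w2 AND e = T AND T = T
w6 = w5 NAND w4 = T NAND F = T
w8 = w2 NAND w5 = T NAND T = F
w9 = w3 NAND w5 = T NAND T = F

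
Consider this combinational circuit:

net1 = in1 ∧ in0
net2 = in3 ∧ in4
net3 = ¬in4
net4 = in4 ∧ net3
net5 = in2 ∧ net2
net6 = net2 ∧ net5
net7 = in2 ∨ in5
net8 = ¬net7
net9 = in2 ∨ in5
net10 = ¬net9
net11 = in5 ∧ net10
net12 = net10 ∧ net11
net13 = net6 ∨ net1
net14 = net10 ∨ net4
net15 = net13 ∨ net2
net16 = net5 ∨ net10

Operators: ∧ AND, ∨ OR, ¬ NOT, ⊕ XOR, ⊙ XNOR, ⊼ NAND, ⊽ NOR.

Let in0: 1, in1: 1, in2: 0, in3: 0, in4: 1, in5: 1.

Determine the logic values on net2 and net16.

net2 = in3 AND in4 = 0 AND 1 = 0
net5 = in2 AND net2 = 0 AND 0 = 0
net9 = in2 OR in5 = 0 OR 1 = 1
net10 = NOT net9 = NOT 1 = 0
net16 = net5 OR net10 = 0 OR 0 = 0

net2 = 0, net16 = 0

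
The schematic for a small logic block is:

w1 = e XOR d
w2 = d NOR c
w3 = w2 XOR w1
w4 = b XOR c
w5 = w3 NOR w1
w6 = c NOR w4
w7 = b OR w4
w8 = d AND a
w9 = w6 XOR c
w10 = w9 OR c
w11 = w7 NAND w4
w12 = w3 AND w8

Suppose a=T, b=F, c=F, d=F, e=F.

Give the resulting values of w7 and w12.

w7 = F; w12 = F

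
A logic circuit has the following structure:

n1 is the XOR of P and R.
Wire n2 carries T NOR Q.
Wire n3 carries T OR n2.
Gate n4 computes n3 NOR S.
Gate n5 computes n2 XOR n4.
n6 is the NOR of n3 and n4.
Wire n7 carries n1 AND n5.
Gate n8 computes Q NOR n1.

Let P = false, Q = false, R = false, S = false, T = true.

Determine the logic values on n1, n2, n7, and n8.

n1 = false; n2 = false; n7 = false; n8 = true

n1 = P XOR R = false XOR false = false
n2 = T NOR Q = true NOR false = false
n3 = T OR n2 = true OR false = true
n4 = n3 NOR S = true NOR false = false
n5 = n2 XOR n4 = false XOR false = false
n7 = n1 AND n5 = false AND false = false
n8 = Q NOR n1 = false NOR false = true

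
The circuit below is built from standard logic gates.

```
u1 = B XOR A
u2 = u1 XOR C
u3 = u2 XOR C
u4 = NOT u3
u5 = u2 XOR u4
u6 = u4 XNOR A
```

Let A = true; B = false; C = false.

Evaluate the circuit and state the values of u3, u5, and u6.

u3 = true, u5 = true, u6 = false

u1 = B XOR A = false XOR true = true
u2 = u1 XOR C = true XOR false = true
u3 = u2 XOR C = true XOR false = true
u4 = NOT u3 = NOT true = false
u5 = u2 XOR u4 = true XOR false = true
u6 = u4 XNOR A = false XNOR true = false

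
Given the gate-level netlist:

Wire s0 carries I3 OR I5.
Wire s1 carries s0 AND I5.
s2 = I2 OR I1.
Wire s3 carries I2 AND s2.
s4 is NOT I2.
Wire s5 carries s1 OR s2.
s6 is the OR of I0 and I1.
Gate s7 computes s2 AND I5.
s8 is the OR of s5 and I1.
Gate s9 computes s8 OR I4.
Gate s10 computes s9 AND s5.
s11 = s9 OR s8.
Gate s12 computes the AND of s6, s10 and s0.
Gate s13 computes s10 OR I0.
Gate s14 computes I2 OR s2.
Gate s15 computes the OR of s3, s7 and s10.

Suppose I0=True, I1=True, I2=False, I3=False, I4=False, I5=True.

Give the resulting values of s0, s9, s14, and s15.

s0 = True, s9 = True, s14 = True, s15 = True

s0 = I3 OR I5 = False OR True = True
s1 = s0 AND I5 = True AND True = True
s2 = I2 OR I1 = False OR True = True
s3 = I2 AND s2 = False AND True = False
s5 = s1 OR s2 = True OR True = True
s7 = s2 AND I5 = True AND True = True
s8 = s5 OR I1 = True OR True = True
s9 = s8 OR I4 = True OR False = True
s10 = s9 AND s5 = True AND True = True
s14 = I2 OR s2 = False OR True = True
s15 = s3 OR s7 OR s10 = False OR True OR True = True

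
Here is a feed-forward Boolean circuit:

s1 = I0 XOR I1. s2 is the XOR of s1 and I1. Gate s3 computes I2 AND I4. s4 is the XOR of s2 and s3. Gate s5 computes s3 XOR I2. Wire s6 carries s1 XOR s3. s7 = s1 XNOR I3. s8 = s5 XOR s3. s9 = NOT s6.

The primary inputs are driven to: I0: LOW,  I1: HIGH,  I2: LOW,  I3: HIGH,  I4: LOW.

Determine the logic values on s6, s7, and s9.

s6 = HIGH  s7 = HIGH  s9 = LOW

s1 = I0 XOR I1 = LOW XOR HIGH = HIGH
s3 = I2 AND I4 = LOW AND LOW = LOW
s6 = s1 XOR s3 = HIGH XOR LOW = HIGH
s7 = s1 XNOR I3 = HIGH XNOR HIGH = HIGH
s9 = NOT s6 = NOT HIGH = LOW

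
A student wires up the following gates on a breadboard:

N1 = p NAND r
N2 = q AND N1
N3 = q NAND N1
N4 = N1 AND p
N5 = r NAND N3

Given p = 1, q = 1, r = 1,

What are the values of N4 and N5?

N1 = p NAND r = 1 NAND 1 = 0
N3 = q NAND N1 = 1 NAND 0 = 1
N4 = N1 AND p = 0 AND 1 = 0
N5 = r NAND N3 = 1 NAND 1 = 0

N4 = 0  N5 = 0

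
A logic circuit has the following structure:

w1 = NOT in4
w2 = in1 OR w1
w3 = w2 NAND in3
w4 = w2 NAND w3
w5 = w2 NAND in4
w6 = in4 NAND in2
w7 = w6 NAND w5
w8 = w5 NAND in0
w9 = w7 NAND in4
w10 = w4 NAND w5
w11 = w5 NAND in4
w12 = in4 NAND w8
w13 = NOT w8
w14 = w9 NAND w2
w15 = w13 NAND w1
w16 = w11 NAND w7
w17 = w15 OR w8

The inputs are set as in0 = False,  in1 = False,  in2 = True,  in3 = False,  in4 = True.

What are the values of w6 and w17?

w6 = False, w17 = True

w1 = NOT in4 = NOT True = False
w2 = in1 OR w1 = False OR False = False
w5 = w2 NAND in4 = False NAND True = True
w6 = in4 NAND in2 = True NAND True = False
w8 = w5 NAND in0 = True NAND False = True
w13 = NOT w8 = NOT True = False
w15 = w13 NAND w1 = False NAND False = True
w17 = w15 OR w8 = True OR True = True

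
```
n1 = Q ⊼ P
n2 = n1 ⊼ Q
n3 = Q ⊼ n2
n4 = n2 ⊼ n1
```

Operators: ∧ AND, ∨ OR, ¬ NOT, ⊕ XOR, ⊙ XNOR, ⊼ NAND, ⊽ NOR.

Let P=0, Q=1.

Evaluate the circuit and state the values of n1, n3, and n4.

n1 = 1, n3 = 1, n4 = 1

n1 = Q NAND P = 1 NAND 0 = 1
n2 = n1 NAND Q = 1 NAND 1 = 0
n3 = Q NAND n2 = 1 NAND 0 = 1
n4 = n2 NAND n1 = 0 NAND 1 = 1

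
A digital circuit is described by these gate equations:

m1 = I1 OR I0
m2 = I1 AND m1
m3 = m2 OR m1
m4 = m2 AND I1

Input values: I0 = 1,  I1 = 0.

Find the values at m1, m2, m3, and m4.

m1 = I1 OR I0 = 0 OR 1 = 1
m2 = I1 AND m1 = 0 AND 1 = 0
m3 = m2 OR m1 = 0 OR 1 = 1
m4 = m2 AND I1 = 0 AND 0 = 0

m1 = 1  m2 = 0  m3 = 1  m4 = 0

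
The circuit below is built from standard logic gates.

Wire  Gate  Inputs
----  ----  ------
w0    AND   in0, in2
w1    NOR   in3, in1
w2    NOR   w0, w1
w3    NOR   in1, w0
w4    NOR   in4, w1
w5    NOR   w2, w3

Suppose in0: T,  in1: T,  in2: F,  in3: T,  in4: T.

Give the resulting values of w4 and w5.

w0 = in0 AND in2 = T AND F = F
w1 = in3 NOR in1 = T NOR T = F
w2 = w0 NOR w1 = F NOR F = T
w3 = in1 NOR w0 = T NOR F = F
w4 = in4 NOR w1 = T NOR F = F
w5 = w2 NOR w3 = T NOR F = F

w4 = F; w5 = F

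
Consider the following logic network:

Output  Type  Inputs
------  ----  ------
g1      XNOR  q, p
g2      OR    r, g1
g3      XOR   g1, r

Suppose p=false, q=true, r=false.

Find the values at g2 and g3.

g1 = q XNOR p = true XNOR false = false
g2 = r OR g1 = false OR false = false
g3 = g1 XOR r = false XOR false = false

g2 = false, g3 = false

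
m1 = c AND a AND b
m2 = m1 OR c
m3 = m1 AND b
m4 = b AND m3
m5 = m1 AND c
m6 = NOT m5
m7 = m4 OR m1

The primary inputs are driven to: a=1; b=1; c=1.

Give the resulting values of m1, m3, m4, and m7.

m1 = 1; m3 = 1; m4 = 1; m7 = 1

m1 = c AND a AND b = 1 AND 1 AND 1 = 1
m3 = m1 AND b = 1 AND 1 = 1
m4 = b AND m3 = 1 AND 1 = 1
m7 = m4 OR m1 = 1 OR 1 = 1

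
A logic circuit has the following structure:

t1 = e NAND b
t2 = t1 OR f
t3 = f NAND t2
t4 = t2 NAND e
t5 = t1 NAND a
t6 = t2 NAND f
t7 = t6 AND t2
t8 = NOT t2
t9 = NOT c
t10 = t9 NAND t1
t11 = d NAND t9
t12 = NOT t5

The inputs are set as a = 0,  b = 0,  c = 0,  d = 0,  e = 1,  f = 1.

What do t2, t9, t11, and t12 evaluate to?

t1 = e NAND b = 1 NAND 0 = 1
t2 = t1 OR f = 1 OR 1 = 1
t5 = t1 NAND a = 1 NAND 0 = 1
t9 = NOT c = NOT 0 = 1
t11 = d NAND t9 = 0 NAND 1 = 1
t12 = NOT t5 = NOT 1 = 0

t2 = 1, t9 = 1, t11 = 1, t12 = 0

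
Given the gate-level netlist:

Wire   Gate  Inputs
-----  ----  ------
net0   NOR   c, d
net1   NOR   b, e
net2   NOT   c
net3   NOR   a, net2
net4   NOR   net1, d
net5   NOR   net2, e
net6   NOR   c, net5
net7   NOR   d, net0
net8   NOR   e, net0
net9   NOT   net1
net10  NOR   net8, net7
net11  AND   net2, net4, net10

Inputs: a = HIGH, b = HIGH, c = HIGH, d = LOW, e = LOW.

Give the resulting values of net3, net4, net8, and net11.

net0 = c NOR d = HIGH NOR LOW = LOW
net1 = b NOR e = HIGH NOR LOW = LOW
net2 = NOT c = NOT HIGH = LOW
net3 = a NOR net2 = HIGH NOR LOW = LOW
net4 = net1 NOR d = LOW NOR LOW = HIGH
net7 = d NOR net0 = LOW NOR LOW = HIGH
net8 = e NOR net0 = LOW NOR LOW = HIGH
net10 = net8 NOR net7 = HIGH NOR HIGH = LOW
net11 = net2 AND net4 AND net10 = LOW AND HIGH AND LOW = LOW

net3 = LOW, net4 = HIGH, net8 = HIGH, net11 = LOW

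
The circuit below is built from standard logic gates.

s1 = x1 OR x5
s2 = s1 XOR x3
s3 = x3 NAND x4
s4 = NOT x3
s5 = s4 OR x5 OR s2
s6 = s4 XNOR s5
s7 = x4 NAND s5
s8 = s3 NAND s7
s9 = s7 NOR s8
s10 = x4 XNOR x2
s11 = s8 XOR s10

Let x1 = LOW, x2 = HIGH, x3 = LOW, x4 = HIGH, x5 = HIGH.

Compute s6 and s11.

s1 = x1 OR x5 = LOW OR HIGH = HIGH
s2 = s1 XOR x3 = HIGH XOR LOW = HIGH
s3 = x3 NAND x4 = LOW NAND HIGH = HIGH
s4 = NOT x3 = NOT LOW = HIGH
s5 = s4 OR x5 OR s2 = HIGH OR HIGH OR HIGH = HIGH
s6 = s4 XNOR s5 = HIGH XNOR HIGH = HIGH
s7 = x4 NAND s5 = HIGH NAND HIGH = LOW
s8 = s3 NAND s7 = HIGH NAND LOW = HIGH
s10 = x4 XNOR x2 = HIGH XNOR HIGH = HIGH
s11 = s8 XOR s10 = HIGH XOR HIGH = LOW

s6 = HIGH; s11 = LOW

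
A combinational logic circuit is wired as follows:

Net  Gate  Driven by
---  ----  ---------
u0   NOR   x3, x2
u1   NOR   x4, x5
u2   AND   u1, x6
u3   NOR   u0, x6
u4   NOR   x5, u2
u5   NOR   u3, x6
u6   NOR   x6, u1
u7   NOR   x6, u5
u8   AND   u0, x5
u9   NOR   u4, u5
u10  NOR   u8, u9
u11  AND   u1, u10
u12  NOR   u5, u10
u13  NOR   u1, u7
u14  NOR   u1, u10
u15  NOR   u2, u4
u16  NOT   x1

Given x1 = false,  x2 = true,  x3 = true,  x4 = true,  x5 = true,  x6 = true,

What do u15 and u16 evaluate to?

u15 = true, u16 = true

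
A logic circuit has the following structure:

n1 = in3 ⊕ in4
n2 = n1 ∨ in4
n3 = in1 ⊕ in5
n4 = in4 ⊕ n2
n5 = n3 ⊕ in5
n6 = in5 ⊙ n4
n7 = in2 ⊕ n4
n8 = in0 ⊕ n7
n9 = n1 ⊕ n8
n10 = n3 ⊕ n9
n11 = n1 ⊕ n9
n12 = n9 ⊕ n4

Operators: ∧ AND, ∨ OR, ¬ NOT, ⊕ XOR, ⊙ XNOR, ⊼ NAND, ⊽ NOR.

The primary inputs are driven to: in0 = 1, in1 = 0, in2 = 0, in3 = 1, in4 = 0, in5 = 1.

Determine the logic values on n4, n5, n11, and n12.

n4 = 1, n5 = 0, n11 = 0, n12 = 0

n1 = in3 XOR in4 = 1 XOR 0 = 1
n2 = n1 OR in4 = 1 OR 0 = 1
n3 = in1 XOR in5 = 0 XOR 1 = 1
n4 = in4 XOR n2 = 0 XOR 1 = 1
n5 = n3 XOR in5 = 1 XOR 1 = 0
n7 = in2 XOR n4 = 0 XOR 1 = 1
n8 = in0 XOR n7 = 1 XOR 1 = 0
n9 = n1 XOR n8 = 1 XOR 0 = 1
n11 = n1 XOR n9 = 1 XOR 1 = 0
n12 = n9 XOR n4 = 1 XOR 1 = 0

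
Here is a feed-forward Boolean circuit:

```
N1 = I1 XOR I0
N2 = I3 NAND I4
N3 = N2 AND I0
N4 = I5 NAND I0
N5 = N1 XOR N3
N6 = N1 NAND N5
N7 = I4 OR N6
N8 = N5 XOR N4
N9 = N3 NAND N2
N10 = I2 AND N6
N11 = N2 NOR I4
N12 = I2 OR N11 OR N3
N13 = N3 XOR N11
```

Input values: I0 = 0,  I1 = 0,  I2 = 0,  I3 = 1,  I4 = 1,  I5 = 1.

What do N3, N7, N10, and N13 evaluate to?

N3 = 0; N7 = 1; N10 = 0; N13 = 0

N1 = I1 XOR I0 = 0 XOR 0 = 0
N2 = I3 NAND I4 = 1 NAND 1 = 0
N3 = N2 AND I0 = 0 AND 0 = 0
N5 = N1 XOR N3 = 0 XOR 0 = 0
N6 = N1 NAND N5 = 0 NAND 0 = 1
N7 = I4 OR N6 = 1 OR 1 = 1
N10 = I2 AND N6 = 0 AND 1 = 0
N11 = N2 NOR I4 = 0 NOR 1 = 0
N13 = N3 XOR N11 = 0 XOR 0 = 0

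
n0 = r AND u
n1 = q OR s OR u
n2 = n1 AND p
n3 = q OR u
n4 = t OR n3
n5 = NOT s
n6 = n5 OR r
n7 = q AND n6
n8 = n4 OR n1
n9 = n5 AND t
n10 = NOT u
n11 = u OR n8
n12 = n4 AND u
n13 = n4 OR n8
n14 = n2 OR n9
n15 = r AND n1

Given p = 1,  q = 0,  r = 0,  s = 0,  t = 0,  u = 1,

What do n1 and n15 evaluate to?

n1 = 1, n15 = 0

n1 = q OR s OR u = 0 OR 0 OR 1 = 1
n15 = r AND n1 = 0 AND 1 = 0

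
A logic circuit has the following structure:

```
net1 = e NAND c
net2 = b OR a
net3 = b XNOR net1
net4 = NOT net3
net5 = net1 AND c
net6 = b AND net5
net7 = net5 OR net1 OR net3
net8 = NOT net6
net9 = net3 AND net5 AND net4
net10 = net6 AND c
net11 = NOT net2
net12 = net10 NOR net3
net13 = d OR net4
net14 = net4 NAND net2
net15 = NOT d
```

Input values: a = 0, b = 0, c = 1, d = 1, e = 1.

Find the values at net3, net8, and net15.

net1 = e NAND c = 1 NAND 1 = 0
net3 = b XNOR net1 = 0 XNOR 0 = 1
net5 = net1 AND c = 0 AND 1 = 0
net6 = b AND net5 = 0 AND 0 = 0
net8 = NOT net6 = NOT 0 = 1
net15 = NOT d = NOT 1 = 0

net3 = 1, net8 = 1, net15 = 0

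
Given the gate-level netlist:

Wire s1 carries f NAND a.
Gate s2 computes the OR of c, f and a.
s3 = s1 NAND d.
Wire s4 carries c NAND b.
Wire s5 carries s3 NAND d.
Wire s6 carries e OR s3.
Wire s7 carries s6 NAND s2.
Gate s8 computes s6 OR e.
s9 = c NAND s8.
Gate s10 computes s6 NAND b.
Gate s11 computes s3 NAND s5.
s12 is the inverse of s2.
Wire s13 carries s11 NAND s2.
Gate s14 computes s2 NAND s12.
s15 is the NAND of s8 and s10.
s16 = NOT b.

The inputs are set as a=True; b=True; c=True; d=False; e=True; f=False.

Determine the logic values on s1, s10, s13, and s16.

s1 = True, s10 = False, s13 = True, s16 = False

s1 = f NAND a = False NAND True = True
s2 = c OR f OR a = True OR False OR True = True
s3 = s1 NAND d = True NAND False = True
s5 = s3 NAND d = True NAND False = True
s6 = e OR s3 = True OR True = True
s10 = s6 NAND b = True NAND True = False
s11 = s3 NAND s5 = True NAND True = False
s13 = s11 NAND s2 = False NAND True = True
s16 = NOT b = NOT True = False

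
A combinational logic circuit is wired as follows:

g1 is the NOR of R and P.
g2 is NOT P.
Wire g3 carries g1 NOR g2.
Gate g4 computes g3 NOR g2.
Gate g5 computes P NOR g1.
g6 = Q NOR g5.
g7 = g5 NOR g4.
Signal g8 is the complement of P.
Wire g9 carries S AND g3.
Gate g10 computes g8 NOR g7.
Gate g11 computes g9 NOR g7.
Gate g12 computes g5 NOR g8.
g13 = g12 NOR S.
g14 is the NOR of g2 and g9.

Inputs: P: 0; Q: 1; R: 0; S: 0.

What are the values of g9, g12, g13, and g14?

g1 = R NOR P = 0 NOR 0 = 1
g2 = NOT P = NOT 0 = 1
g3 = g1 NOR g2 = 1 NOR 1 = 0
g5 = P NOR g1 = 0 NOR 1 = 0
g8 = NOT P = NOT 0 = 1
g9 = S AND g3 = 0 AND 0 = 0
g12 = g5 NOR g8 = 0 NOR 1 = 0
g13 = g12 NOR S = 0 NOR 0 = 1
g14 = g2 NOR g9 = 1 NOR 0 = 0

g9 = 0, g12 = 0, g13 = 1, g14 = 0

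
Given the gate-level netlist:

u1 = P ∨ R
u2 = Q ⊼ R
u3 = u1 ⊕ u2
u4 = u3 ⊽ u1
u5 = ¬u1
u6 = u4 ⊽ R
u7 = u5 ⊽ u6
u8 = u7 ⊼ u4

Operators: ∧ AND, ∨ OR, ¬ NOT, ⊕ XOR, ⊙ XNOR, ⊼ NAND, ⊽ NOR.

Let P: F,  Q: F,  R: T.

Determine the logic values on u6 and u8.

u6 = F, u8 = T

u1 = P OR R = F OR T = T
u2 = Q NAND R = F NAND T = T
u3 = u1 XOR u2 = T XOR T = F
u4 = u3 NOR u1 = F NOR T = F
u5 = NOT u1 = NOT T = F
u6 = u4 NOR R = F NOR T = F
u7 = u5 NOR u6 = F NOR F = T
u8 = u7 NAND u4 = T NAND F = T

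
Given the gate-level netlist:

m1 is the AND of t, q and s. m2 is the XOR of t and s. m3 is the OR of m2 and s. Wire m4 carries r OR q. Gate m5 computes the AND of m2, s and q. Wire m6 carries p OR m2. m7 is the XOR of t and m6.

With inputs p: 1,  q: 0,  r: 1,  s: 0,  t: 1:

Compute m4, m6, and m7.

m4 = 1, m6 = 1, m7 = 0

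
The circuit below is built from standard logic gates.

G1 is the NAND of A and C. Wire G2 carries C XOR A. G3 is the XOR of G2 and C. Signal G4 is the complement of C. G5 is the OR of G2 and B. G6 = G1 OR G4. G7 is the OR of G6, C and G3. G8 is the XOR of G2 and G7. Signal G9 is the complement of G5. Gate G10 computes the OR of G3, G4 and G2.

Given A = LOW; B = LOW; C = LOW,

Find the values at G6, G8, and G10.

G1 = A NAND C = LOW NAND LOW = HIGH
G2 = C XOR A = LOW XOR LOW = LOW
G3 = G2 XOR C = LOW XOR LOW = LOW
G4 = NOT C = NOT LOW = HIGH
G6 = G1 OR G4 = HIGH OR HIGH = HIGH
G7 = G6 OR C OR G3 = HIGH OR LOW OR LOW = HIGH
G8 = G2 XOR G7 = LOW XOR HIGH = HIGH
G10 = G3 OR G4 OR G2 = LOW OR HIGH OR LOW = HIGH

G6 = HIGH  G8 = HIGH  G10 = HIGH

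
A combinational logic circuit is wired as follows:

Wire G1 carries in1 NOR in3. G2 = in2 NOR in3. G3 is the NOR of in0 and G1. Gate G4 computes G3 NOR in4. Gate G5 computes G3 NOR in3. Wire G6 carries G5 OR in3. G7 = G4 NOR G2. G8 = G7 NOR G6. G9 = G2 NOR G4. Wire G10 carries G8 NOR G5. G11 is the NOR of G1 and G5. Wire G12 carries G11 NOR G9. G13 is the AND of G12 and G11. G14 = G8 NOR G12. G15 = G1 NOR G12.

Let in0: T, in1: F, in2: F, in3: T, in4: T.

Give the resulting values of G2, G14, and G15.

G1 = in1 NOR in3 = F NOR T = F
G2 = in2 NOR in3 = F NOR T = F
G3 = in0 NOR G1 = T NOR F = F
G4 = G3 NOR in4 = F NOR T = F
G5 = G3 NOR in3 = F NOR T = F
G6 = G5 OR in3 = F OR T = T
G7 = G4 NOR G2 = F NOR F = T
G8 = G7 NOR G6 = T NOR T = F
G9 = G2 NOR G4 = F NOR F = T
G11 = G1 NOR G5 = F NOR F = T
G12 = G11 NOR G9 = T NOR T = F
G14 = G8 NOR G12 = F NOR F = T
G15 = G1 NOR G12 = F NOR F = T

G2 = F, G14 = T, G15 = T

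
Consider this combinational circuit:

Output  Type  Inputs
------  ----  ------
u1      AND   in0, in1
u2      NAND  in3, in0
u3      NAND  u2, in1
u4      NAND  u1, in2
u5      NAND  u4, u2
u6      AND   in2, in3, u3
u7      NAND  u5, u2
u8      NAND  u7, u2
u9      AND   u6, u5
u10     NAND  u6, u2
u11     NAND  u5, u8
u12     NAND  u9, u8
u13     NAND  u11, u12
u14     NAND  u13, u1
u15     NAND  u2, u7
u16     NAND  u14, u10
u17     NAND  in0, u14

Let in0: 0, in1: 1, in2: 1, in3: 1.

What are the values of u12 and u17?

u12 = 1  u17 = 1

u1 = in0 AND in1 = 0 AND 1 = 0
u2 = in3 NAND in0 = 1 NAND 0 = 1
u3 = u2 NAND in1 = 1 NAND 1 = 0
u4 = u1 NAND in2 = 0 NAND 1 = 1
u5 = u4 NAND u2 = 1 NAND 1 = 0
u6 = in2 AND in3 AND u3 = 1 AND 1 AND 0 = 0
u7 = u5 NAND u2 = 0 NAND 1 = 1
u8 = u7 NAND u2 = 1 NAND 1 = 0
u9 = u6 AND u5 = 0 AND 0 = 0
u11 = u5 NAND u8 = 0 NAND 0 = 1
u12 = u9 NAND u8 = 0 NAND 0 = 1
u13 = u11 NAND u12 = 1 NAND 1 = 0
u14 = u13 NAND u1 = 0 NAND 0 = 1
u17 = in0 NAND u14 = 0 NAND 1 = 1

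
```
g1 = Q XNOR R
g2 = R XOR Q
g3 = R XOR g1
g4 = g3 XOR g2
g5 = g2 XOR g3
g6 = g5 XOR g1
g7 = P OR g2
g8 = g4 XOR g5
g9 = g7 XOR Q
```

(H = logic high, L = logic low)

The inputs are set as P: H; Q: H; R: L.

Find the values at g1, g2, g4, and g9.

g1 = Q XNOR R = H XNOR L = L
g2 = R XOR Q = L XOR H = H
g3 = R XOR g1 = L XOR L = L
g4 = g3 XOR g2 = L XOR H = H
g7 = P OR g2 = H OR H = H
g9 = g7 XOR Q = H XOR H = L

g1 = L  g2 = H  g4 = H  g9 = L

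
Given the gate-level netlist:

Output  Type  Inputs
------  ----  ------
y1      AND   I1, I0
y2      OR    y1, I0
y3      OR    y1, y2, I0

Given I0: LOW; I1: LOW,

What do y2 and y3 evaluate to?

y2 = LOW  y3 = LOW

y1 = I1 AND I0 = LOW AND LOW = LOW
y2 = y1 OR I0 = LOW OR LOW = LOW
y3 = y1 OR y2 OR I0 = LOW OR LOW OR LOW = LOW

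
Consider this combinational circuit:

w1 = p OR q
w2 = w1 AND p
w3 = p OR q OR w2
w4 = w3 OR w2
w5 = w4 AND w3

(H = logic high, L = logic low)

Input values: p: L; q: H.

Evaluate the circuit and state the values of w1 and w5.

w1 = H, w5 = H

w1 = p OR q = L OR H = H
w2 = w1 AND p = H AND L = L
w3 = p OR q OR w2 = L OR H OR L = H
w4 = w3 OR w2 = H OR L = H
w5 = w4 AND w3 = H AND H = H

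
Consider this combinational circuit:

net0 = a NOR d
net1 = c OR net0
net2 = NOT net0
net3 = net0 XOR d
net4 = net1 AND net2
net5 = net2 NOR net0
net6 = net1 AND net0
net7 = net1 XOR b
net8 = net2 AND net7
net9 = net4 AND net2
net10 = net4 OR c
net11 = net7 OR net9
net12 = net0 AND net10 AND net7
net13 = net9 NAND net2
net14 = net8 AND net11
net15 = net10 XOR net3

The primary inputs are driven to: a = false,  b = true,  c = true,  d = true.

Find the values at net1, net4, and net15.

net1 = true, net4 = true, net15 = false

net0 = a NOR d = false NOR true = false
net1 = c OR net0 = true OR false = true
net2 = NOT net0 = NOT false = true
net3 = net0 XOR d = false XOR true = true
net4 = net1 AND net2 = true AND true = true
net10 = net4 OR c = true OR true = true
net15 = net10 XOR net3 = true XOR true = false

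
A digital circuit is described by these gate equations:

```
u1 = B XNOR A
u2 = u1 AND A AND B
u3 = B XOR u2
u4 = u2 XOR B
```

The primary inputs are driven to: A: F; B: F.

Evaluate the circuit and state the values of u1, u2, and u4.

u1 = B XNOR A = F XNOR F = T
u2 = u1 AND A AND B = T AND F AND F = F
u4 = u2 XOR B = F XOR F = F

u1 = T, u2 = F, u4 = F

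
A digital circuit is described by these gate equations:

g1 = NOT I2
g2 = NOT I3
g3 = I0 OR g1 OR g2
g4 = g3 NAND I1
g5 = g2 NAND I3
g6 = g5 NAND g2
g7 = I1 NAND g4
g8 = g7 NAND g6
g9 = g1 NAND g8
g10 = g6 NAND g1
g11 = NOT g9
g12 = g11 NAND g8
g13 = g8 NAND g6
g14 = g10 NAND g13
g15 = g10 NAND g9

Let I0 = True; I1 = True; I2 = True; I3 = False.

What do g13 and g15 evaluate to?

g1 = NOT I2 = NOT True = False
g2 = NOT I3 = NOT False = True
g3 = I0 OR g1 OR g2 = True OR False OR True = True
g4 = g3 NAND I1 = True NAND True = False
g5 = g2 NAND I3 = True NAND False = True
g6 = g5 NAND g2 = True NAND True = False
g7 = I1 NAND g4 = True NAND False = True
g8 = g7 NAND g6 = True NAND False = True
g9 = g1 NAND g8 = False NAND True = True
g10 = g6 NAND g1 = False NAND False = True
g13 = g8 NAND g6 = True NAND False = True
g15 = g10 NAND g9 = True NAND True = False

g13 = True; g15 = False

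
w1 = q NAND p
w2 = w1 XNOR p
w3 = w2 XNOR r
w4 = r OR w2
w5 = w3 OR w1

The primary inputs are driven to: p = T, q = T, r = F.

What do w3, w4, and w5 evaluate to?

w1 = q NAND p = T NAND T = F
w2 = w1 XNOR p = F XNOR T = F
w3 = w2 XNOR r = F XNOR F = T
w4 = r OR w2 = F OR F = F
w5 = w3 OR w1 = T OR F = T

w3 = T  w4 = F  w5 = T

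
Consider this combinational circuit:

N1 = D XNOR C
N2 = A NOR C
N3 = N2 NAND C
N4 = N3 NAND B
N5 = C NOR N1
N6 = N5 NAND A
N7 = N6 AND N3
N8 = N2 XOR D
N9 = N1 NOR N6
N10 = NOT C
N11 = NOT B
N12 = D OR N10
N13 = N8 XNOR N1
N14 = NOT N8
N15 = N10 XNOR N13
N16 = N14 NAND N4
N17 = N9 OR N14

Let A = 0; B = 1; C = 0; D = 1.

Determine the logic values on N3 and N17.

N3 = 1; N17 = 1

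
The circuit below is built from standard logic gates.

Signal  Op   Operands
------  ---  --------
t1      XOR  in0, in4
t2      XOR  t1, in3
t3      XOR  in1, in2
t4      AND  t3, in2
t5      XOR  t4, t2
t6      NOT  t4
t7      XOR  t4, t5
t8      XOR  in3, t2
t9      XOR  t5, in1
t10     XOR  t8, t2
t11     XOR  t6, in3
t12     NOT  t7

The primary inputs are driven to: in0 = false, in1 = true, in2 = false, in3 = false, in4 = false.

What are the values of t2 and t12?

t2 = false, t12 = true

t1 = in0 XOR in4 = false XOR false = false
t2 = t1 XOR in3 = false XOR false = false
t3 = in1 XOR in2 = true XOR false = true
t4 = t3 AND in2 = true AND false = false
t5 = t4 XOR t2 = false XOR false = false
t7 = t4 XOR t5 = false XOR false = false
t12 = NOT t7 = NOT false = true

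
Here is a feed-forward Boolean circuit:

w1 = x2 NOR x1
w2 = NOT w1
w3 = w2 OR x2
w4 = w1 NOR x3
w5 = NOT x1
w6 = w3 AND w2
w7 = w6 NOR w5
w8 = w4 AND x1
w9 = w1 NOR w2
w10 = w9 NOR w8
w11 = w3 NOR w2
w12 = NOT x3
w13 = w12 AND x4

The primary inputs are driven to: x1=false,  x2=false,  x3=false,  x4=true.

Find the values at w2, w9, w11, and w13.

w2 = false, w9 = false, w11 = true, w13 = true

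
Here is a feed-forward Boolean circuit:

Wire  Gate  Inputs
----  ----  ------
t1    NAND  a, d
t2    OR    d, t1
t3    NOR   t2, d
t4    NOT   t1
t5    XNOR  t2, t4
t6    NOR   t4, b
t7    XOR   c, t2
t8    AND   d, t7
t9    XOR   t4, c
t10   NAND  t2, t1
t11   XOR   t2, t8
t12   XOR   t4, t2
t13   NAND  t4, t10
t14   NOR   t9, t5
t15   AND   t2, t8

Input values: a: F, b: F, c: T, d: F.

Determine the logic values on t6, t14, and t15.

t6 = T; t14 = F; t15 = F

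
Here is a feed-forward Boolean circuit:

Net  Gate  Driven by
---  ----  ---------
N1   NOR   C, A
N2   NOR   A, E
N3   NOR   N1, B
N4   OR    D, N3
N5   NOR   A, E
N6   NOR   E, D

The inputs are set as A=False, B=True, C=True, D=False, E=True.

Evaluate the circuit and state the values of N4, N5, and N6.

N1 = C NOR A = True NOR False = False
N3 = N1 NOR B = False NOR True = False
N4 = D OR N3 = False OR False = False
N5 = A NOR E = False NOR True = False
N6 = E NOR D = True NOR False = False

N4 = False  N5 = False  N6 = False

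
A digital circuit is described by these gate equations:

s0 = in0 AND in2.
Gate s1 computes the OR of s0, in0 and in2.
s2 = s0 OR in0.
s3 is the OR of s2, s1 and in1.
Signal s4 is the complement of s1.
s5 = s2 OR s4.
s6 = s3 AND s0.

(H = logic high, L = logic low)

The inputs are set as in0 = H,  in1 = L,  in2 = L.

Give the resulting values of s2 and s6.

s2 = H, s6 = L

s0 = in0 AND in2 = H AND L = L
s1 = s0 OR in0 OR in2 = L OR H OR L = H
s2 = s0 OR in0 = L OR H = H
s3 = s2 OR s1 OR in1 = H OR H OR L = H
s6 = s3 AND s0 = H AND L = L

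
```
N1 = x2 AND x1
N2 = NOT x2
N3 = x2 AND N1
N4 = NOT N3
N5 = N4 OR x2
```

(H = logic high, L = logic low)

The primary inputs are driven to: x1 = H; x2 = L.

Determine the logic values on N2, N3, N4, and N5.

N2 = H, N3 = L, N4 = H, N5 = H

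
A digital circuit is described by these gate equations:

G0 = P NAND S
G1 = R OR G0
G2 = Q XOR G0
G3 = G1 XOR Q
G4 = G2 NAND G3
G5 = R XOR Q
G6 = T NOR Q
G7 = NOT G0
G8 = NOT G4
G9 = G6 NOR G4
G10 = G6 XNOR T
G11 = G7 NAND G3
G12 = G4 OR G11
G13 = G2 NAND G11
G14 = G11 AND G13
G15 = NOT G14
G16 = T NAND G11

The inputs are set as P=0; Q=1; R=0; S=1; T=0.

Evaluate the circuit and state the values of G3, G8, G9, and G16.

G3 = 0, G8 = 0, G9 = 0, G16 = 1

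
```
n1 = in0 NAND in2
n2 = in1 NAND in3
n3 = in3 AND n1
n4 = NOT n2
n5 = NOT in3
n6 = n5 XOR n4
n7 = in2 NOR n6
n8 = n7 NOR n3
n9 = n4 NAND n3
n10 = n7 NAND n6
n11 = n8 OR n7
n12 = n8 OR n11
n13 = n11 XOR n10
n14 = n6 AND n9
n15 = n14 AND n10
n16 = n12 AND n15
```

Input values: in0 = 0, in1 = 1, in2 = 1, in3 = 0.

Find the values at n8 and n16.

n8 = 1  n16 = 1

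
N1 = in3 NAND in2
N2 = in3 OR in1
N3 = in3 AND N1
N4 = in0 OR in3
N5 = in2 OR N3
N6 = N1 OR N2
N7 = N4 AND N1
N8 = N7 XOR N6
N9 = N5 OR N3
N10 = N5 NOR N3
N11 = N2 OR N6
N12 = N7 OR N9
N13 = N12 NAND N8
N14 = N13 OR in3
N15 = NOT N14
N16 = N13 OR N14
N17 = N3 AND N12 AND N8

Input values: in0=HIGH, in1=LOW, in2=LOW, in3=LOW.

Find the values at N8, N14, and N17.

N1 = in3 NAND in2 = LOW NAND LOW = HIGH
N2 = in3 OR in1 = LOW OR LOW = LOW
N3 = in3 AND N1 = LOW AND HIGH = LOW
N4 = in0 OR in3 = HIGH OR LOW = HIGH
N5 = in2 OR N3 = LOW OR LOW = LOW
N6 = N1 OR N2 = HIGH OR LOW = HIGH
N7 = N4 AND N1 = HIGH AND HIGH = HIGH
N8 = N7 XOR N6 = HIGH XOR HIGH = LOW
N9 = N5 OR N3 = LOW OR LOW = LOW
N12 = N7 OR N9 = HIGH OR LOW = HIGH
N13 = N12 NAND N8 = HIGH NAND LOW = HIGH
N14 = N13 OR in3 = HIGH OR LOW = HIGH
N17 = N3 AND N12 AND N8 = LOW AND HIGH AND LOW = LOW

N8 = LOW, N14 = HIGH, N17 = LOW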